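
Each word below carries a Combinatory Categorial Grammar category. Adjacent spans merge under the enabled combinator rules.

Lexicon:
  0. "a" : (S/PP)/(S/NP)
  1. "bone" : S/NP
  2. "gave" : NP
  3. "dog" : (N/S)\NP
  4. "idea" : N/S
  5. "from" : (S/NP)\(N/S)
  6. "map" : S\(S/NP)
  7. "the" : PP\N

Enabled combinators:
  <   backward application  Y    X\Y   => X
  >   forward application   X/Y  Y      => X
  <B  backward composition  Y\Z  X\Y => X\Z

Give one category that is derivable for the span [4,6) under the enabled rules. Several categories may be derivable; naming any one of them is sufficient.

[0,8] S   >
  [0,2] S/PP   >
    [0,1] "a" : (S/PP)/(S/NP)
    [1,2] "bone" : S/NP
  [2,8] PP   <
    [2,7] N   >
      [2,4] N/S   <
        [2,3] "gave" : NP
        [3,4] "dog" : (N/S)\NP
      [4,7] S   <
        [4,6] S/NP   <
          [4,5] "idea" : N/S
          [5,6] "from" : (S/NP)\(N/S)
        [6,7] "map" : S\(S/NP)
    [7,8] "the" : PP\N

S/NP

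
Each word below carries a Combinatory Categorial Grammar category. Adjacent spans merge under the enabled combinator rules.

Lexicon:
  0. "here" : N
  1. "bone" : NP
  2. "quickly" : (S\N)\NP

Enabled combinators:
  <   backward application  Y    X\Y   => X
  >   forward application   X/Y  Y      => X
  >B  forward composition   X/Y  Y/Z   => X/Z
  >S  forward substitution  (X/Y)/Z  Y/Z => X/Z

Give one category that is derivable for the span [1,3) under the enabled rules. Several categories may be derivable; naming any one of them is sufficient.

S\N

[0,3] S   <
  [0,1] "here" : N
  [1,3] S\N   <
    [1,2] "bone" : NP
    [2,3] "quickly" : (S\N)\NP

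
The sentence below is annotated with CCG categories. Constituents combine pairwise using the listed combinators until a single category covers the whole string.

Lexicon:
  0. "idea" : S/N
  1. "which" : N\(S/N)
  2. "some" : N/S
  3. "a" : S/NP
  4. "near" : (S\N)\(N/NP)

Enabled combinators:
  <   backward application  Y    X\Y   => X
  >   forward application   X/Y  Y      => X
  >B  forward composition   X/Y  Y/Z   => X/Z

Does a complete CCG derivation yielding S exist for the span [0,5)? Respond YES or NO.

YES

[0,5] S   <
  [0,2] N   <
    [0,1] "idea" : S/N
    [1,2] "which" : N\(S/N)
  [2,5] S\N   <
    [2,4] N/NP   >B
      [2,3] "some" : N/S
      [3,4] "a" : S/NP
    [4,5] "near" : (S\N)\(N/NP)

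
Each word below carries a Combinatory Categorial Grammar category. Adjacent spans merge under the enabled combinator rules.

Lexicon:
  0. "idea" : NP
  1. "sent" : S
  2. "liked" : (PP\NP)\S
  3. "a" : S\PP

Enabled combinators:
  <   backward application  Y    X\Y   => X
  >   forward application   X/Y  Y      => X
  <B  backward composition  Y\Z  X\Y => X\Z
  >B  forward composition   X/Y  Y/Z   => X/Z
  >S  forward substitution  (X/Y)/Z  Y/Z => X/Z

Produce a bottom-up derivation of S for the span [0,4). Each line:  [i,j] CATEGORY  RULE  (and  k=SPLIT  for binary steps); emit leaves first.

[0,4] S   <
  [0,3] PP   <
    [0,1] "idea" : NP
    [1,3] PP\NP   <
      [1,2] "sent" : S
      [2,3] "liked" : (PP\NP)\S
  [3,4] "a" : S\PP

[0,1] NP  lex  "idea"
[1,2] S  lex  "sent"
[2,3] (PP\NP)\S  lex  "liked"
[1,3] PP\NP  <  k=2
[0,3] PP  <  k=1
[3,4] S\PP  lex  "a"
[0,4] S  <  k=3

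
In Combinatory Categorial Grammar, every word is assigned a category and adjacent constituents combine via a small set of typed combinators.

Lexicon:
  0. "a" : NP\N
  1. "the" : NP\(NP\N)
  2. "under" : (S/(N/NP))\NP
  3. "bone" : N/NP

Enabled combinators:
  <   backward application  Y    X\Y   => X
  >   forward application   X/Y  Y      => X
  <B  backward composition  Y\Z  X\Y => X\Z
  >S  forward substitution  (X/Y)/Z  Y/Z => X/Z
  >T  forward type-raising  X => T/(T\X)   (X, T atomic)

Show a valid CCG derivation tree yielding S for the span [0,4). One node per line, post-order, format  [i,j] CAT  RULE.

[0,1] NP\N  lex  "a"
[1,2] NP\(NP\N)  lex  "the"
[0,2] NP  <  k=1
[2,3] (S/(N/NP))\NP  lex  "under"
[0,3] S/(N/NP)  <  k=2
[3,4] N/NP  lex  "bone"
[0,4] S  >  k=3

[0,4] S   >
  [0,3] S/(N/NP)   <
    [0,2] NP   <
      [0,1] "a" : NP\N
      [1,2] "the" : NP\(NP\N)
    [2,3] "under" : (S/(N/NP))\NP
  [3,4] "bone" : N/NP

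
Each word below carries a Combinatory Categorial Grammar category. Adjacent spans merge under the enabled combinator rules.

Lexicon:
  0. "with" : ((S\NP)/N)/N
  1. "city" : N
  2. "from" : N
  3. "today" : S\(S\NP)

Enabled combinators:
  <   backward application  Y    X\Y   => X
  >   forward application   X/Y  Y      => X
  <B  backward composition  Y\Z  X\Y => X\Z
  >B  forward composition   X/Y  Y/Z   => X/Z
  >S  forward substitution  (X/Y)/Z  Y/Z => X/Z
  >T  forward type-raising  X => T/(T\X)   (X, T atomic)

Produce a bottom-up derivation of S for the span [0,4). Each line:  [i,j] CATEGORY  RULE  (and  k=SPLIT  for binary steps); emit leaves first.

[0,1] ((S\NP)/N)/N  lex  "with"
[1,2] N  lex  "city"
[0,2] (S\NP)/N  >  k=1
[2,3] N  lex  "from"
[0,3] S\NP  >  k=2
[3,4] S\(S\NP)  lex  "today"
[0,4] S  <  k=3

[0,4] S   <
  [0,3] S\NP   >
    [0,2] (S\NP)/N   >
      [0,1] "with" : ((S\NP)/N)/N
      [1,2] "city" : N
    [2,3] "from" : N
  [3,4] "today" : S\(S\NP)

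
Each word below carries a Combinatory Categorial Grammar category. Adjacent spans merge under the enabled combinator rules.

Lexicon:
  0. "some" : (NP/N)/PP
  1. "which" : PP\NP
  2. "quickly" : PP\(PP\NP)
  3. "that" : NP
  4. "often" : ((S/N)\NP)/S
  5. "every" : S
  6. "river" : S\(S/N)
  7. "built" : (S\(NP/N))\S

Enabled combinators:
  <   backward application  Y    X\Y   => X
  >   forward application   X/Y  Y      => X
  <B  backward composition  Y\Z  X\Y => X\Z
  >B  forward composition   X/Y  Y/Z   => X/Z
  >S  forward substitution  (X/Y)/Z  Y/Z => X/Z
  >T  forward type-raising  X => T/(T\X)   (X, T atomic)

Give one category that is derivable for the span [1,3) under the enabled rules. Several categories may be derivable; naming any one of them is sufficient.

PP

[0,8] S   <
  [0,3] NP/N   >
    [0,1] "some" : (NP/N)/PP
    [1,3] PP   <
      [1,2] "which" : PP\NP
      [2,3] "quickly" : PP\(PP\NP)
  [3,8] S\(NP/N)   <
    [3,7] S   <
      [3,6] S/N   <
        [3,4] "that" : NP
        [4,6] (S/N)\NP   >
          [4,5] "often" : ((S/N)\NP)/S
          [5,6] "every" : S
      [6,7] "river" : S\(S/N)
    [7,8] "built" : (S\(NP/N))\S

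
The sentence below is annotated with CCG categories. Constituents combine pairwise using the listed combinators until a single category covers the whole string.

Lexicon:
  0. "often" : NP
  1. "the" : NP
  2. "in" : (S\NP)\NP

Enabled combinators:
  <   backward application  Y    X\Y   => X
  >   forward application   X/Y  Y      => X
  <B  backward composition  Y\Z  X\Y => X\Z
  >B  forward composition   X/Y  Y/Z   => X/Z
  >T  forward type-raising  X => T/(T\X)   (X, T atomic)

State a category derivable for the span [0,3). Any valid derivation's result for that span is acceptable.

S

[0,3] S   <
  [0,1] "often" : NP
  [1,3] S\NP   <
    [1,2] "the" : NP
    [2,3] "in" : (S\NP)\NP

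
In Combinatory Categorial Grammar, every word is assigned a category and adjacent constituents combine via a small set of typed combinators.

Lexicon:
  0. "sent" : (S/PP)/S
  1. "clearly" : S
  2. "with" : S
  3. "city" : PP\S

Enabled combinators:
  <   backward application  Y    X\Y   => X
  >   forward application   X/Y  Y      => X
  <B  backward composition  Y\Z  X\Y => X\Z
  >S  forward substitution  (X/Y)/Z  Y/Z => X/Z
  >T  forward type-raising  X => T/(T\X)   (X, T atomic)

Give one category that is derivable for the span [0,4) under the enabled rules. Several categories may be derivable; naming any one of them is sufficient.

S

[0,4] S   >
  [0,2] S/PP   >
    [0,1] "sent" : (S/PP)/S
    [1,2] "clearly" : S
  [2,4] PP   <
    [2,3] "with" : S
    [3,4] "city" : PP\S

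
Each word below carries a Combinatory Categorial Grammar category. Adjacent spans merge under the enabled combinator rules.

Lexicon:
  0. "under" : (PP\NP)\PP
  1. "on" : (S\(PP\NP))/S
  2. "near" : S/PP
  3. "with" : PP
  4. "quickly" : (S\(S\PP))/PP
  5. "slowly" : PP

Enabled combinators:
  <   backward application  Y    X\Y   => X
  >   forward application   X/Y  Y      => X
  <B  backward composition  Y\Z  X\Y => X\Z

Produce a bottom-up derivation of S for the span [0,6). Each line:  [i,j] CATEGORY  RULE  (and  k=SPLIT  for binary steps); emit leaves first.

[0,1] (PP\NP)\PP  lex  "under"
[1,2] (S\(PP\NP))/S  lex  "on"
[2,3] S/PP  lex  "near"
[3,4] PP  lex  "with"
[2,4] S  >  k=3
[1,4] S\(PP\NP)  >  k=2
[0,4] S\PP  <B  k=1
[4,5] (S\(S\PP))/PP  lex  "quickly"
[5,6] PP  lex  "slowly"
[4,6] S\(S\PP)  >  k=5
[0,6] S  <  k=4

[0,6] S   <
  [0,4] S\PP   <B
    [0,1] "under" : (PP\NP)\PP
    [1,4] S\(PP\NP)   >
      [1,2] "on" : (S\(PP\NP))/S
      [2,4] S   >
        [2,3] "near" : S/PP
        [3,4] "with" : PP
  [4,6] S\(S\PP)   >
    [4,5] "quickly" : (S\(S\PP))/PP
    [5,6] "slowly" : PP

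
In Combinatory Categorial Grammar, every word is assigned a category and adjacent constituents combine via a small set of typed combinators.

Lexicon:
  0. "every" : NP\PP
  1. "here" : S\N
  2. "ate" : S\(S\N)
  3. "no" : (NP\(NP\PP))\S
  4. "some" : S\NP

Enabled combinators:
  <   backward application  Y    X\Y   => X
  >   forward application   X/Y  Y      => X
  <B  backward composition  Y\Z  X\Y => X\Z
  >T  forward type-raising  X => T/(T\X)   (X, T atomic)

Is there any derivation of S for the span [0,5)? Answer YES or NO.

[0,5] S   <
  [0,4] NP   <
    [0,1] "every" : NP\PP
    [1,4] NP\(NP\PP)   <
      [1,3] S   <
        [1,2] "here" : S\N
        [2,3] "ate" : S\(S\N)
      [3,4] "no" : (NP\(NP\PP))\S
  [4,5] "some" : S\NP

YES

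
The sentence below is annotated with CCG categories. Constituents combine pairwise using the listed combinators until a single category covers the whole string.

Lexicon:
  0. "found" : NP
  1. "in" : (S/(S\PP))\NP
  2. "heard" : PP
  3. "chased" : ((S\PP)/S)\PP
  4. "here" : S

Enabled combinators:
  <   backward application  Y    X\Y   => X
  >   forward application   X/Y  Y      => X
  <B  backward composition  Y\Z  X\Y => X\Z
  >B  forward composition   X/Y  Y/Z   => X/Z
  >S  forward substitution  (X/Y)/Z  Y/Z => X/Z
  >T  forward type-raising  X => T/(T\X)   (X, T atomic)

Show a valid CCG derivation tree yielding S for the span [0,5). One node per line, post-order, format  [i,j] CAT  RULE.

[0,1] NP  lex  "found"
[1,2] (S/(S\PP))\NP  lex  "in"
[0,2] S/(S\PP)  <  k=1
[2,3] PP  lex  "heard"
[3,4] ((S\PP)/S)\PP  lex  "chased"
[2,4] (S\PP)/S  <  k=3
[4,5] S  lex  "here"
[2,5] S\PP  >  k=4
[0,5] S  >  k=2

[0,5] S   >
  [0,2] S/(S\PP)   <
    [0,1] "found" : NP
    [1,2] "in" : (S/(S\PP))\NP
  [2,5] S\PP   >
    [2,4] (S\PP)/S   <
      [2,3] "heard" : PP
      [3,4] "chased" : ((S\PP)/S)\PP
    [4,5] "here" : S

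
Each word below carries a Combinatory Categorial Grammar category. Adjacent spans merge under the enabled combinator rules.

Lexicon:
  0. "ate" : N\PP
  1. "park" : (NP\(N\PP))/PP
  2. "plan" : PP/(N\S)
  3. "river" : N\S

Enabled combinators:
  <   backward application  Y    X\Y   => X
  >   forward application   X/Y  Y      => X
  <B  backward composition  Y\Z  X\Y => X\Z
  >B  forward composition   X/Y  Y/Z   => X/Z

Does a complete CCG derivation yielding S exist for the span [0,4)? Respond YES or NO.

N\PP (NP\(N\PP))/PP PP/(N\S) N\S
CKY chart[0,4] = {NP}; S ∉ chart

NO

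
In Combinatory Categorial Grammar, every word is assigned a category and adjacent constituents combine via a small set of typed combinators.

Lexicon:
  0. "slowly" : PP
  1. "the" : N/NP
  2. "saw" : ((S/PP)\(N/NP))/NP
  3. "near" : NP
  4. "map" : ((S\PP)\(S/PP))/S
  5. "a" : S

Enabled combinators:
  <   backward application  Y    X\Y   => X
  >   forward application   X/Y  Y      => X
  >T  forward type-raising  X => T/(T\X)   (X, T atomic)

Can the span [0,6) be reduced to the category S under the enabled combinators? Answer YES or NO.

YES

[0,6] S   <
  [0,1] "slowly" : PP
  [1,6] S\PP   <
    [1,4] S/PP   <
      [1,2] "the" : N/NP
      [2,4] (S/PP)\(N/NP)   >
        [2,3] "saw" : ((S/PP)\(N/NP))/NP
        [3,4] "near" : NP
    [4,6] (S\PP)\(S/PP)   >
      [4,5] "map" : ((S\PP)\(S/PP))/S
      [5,6] "a" : S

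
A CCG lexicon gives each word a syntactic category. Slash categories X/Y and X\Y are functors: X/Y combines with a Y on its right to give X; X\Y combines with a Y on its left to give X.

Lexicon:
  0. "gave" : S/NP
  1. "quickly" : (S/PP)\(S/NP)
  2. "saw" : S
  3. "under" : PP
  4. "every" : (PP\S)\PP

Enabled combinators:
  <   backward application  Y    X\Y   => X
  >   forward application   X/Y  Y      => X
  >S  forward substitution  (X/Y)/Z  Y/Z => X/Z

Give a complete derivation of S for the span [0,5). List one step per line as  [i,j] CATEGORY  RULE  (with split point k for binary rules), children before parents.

[0,1] S/NP  lex  "gave"
[1,2] (S/PP)\(S/NP)  lex  "quickly"
[0,2] S/PP  <  k=1
[2,3] S  lex  "saw"
[3,4] PP  lex  "under"
[4,5] (PP\S)\PP  lex  "every"
[3,5] PP\S  <  k=4
[2,5] PP  <  k=3
[0,5] S  >  k=2

[0,5] S   >
  [0,2] S/PP   <
    [0,1] "gave" : S/NP
    [1,2] "quickly" : (S/PP)\(S/NP)
  [2,5] PP   <
    [2,3] "saw" : S
    [3,5] PP\S   <
      [3,4] "under" : PP
      [4,5] "every" : (PP\S)\PP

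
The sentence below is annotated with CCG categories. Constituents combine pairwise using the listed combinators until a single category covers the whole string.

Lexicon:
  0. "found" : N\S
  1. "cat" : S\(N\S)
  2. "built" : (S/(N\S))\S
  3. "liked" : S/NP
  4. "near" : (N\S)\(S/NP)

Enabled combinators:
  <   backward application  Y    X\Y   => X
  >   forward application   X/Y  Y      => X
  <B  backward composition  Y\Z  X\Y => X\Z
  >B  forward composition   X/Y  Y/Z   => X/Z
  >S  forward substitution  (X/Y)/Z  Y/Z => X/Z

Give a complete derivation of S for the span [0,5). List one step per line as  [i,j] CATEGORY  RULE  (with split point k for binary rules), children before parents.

[0,5] S   >
  [0,3] S/(N\S)   <
    [0,2] S   <
      [0,1] "found" : N\S
      [1,2] "cat" : S\(N\S)
    [2,3] "built" : (S/(N\S))\S
  [3,5] N\S   <
    [3,4] "liked" : S/NP
    [4,5] "near" : (N\S)\(S/NP)

[0,1] N\S  lex  "found"
[1,2] S\(N\S)  lex  "cat"
[0,2] S  <  k=1
[2,3] (S/(N\S))\S  lex  "built"
[0,3] S/(N\S)  <  k=2
[3,4] S/NP  lex  "liked"
[4,5] (N\S)\(S/NP)  lex  "near"
[3,5] N\S  <  k=4
[0,5] S  >  k=3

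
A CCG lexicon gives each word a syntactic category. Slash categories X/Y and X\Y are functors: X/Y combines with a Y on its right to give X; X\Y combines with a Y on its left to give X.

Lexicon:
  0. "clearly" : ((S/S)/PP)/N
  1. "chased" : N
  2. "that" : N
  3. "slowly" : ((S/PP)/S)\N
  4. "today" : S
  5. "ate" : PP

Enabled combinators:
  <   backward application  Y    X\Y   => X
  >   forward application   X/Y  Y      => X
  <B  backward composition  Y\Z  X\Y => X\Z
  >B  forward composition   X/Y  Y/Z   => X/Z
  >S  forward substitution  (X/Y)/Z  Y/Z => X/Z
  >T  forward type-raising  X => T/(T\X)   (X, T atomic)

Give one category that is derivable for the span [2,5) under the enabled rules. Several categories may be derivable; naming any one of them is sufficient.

[0,6] S   >
  [0,5] S/PP   >S
    [0,2] (S/S)/PP   >
      [0,1] "clearly" : ((S/S)/PP)/N
      [1,2] "chased" : N
    [2,5] S/PP   >
      [2,4] (S/PP)/S   <
        [2,3] "that" : N
        [3,4] "slowly" : ((S/PP)/S)\N
      [4,5] "today" : S
  [5,6] "ate" : PP

S/PP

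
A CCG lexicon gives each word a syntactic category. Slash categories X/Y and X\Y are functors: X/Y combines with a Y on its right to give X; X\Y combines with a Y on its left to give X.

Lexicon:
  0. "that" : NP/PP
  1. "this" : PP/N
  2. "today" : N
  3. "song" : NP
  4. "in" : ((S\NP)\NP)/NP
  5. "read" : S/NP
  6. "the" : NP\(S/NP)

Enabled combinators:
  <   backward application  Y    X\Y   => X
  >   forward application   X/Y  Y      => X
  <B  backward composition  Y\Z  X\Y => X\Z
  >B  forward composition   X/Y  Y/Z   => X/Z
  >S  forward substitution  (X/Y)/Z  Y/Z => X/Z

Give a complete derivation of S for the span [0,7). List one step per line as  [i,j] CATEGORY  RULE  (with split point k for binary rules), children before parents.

[0,7] S   <
  [0,3] NP   >
    [0,1] "that" : NP/PP
    [1,3] PP   >
      [1,2] "this" : PP/N
      [2,3] "today" : N
  [3,7] S\NP   <
    [3,4] "song" : NP
    [4,7] (S\NP)\NP   >
      [4,5] "in" : ((S\NP)\NP)/NP
      [5,7] NP   <
        [5,6] "read" : S/NP
        [6,7] "the" : NP\(S/NP)

[0,1] NP/PP  lex  "that"
[1,2] PP/N  lex  "this"
[2,3] N  lex  "today"
[1,3] PP  >  k=2
[0,3] NP  >  k=1
[3,4] NP  lex  "song"
[4,5] ((S\NP)\NP)/NP  lex  "in"
[5,6] S/NP  lex  "read"
[6,7] NP\(S/NP)  lex  "the"
[5,7] NP  <  k=6
[4,7] (S\NP)\NP  >  k=5
[3,7] S\NP  <  k=4
[0,7] S  <  k=3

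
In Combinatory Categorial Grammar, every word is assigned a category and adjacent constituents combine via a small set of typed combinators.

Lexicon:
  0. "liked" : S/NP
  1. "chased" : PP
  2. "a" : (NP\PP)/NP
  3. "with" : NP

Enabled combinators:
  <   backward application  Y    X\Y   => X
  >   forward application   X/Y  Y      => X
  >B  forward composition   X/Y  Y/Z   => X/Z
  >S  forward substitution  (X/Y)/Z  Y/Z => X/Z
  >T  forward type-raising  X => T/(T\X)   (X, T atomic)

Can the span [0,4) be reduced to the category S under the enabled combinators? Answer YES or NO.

YES

[0,4] S   >
  [0,1] "liked" : S/NP
  [1,4] NP   >
    [1,2] NP/(NP\PP)   >T
      [1,2] "chased" : PP
    [2,4] NP\PP   >
      [2,3] "a" : (NP\PP)/NP
      [3,4] "with" : NP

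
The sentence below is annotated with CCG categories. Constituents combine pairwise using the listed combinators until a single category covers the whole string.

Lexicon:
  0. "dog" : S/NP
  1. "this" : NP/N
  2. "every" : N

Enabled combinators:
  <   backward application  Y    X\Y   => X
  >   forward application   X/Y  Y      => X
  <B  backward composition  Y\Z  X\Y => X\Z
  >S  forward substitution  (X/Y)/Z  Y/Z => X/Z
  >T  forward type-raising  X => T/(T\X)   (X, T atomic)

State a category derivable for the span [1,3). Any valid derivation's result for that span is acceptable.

NP

[0,3] S   >
  [0,1] "dog" : S/NP
  [1,3] NP   >
    [1,2] "this" : NP/N
    [2,3] "every" : N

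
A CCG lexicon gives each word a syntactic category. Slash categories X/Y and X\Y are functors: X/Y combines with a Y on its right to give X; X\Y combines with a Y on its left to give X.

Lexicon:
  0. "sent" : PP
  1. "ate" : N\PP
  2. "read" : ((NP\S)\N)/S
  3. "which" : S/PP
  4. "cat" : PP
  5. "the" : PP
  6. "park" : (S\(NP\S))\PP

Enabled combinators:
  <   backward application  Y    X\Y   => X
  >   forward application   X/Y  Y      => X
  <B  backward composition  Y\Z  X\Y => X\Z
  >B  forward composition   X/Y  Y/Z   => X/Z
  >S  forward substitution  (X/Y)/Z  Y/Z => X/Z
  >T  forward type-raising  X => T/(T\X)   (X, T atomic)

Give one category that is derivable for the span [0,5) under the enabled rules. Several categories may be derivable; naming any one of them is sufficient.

NP\S

[0,7] S   <
  [0,5] NP\S   <
    [0,2] N   >
      [0,1] N/(N\PP)   >T
        [0,1] "sent" : PP
      [1,2] "ate" : N\PP
    [2,5] (NP\S)\N   >
      [2,3] "read" : ((NP\S)\N)/S
      [3,5] S   >
        [3,4] "which" : S/PP
        [4,5] "cat" : PP
  [5,7] S\(NP\S)   <
    [5,6] "the" : PP
    [6,7] "park" : (S\(NP\S))\PP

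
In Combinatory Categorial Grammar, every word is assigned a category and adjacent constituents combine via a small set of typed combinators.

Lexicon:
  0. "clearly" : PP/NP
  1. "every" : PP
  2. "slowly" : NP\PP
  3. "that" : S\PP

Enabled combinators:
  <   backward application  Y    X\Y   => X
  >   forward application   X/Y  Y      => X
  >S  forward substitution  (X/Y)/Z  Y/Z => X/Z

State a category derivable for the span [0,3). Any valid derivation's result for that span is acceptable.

PP

[0,4] S   <
  [0,3] PP   >
    [0,1] "clearly" : PP/NP
    [1,3] NP   <
      [1,2] "every" : PP
      [2,3] "slowly" : NP\PP
  [3,4] "that" : S\PP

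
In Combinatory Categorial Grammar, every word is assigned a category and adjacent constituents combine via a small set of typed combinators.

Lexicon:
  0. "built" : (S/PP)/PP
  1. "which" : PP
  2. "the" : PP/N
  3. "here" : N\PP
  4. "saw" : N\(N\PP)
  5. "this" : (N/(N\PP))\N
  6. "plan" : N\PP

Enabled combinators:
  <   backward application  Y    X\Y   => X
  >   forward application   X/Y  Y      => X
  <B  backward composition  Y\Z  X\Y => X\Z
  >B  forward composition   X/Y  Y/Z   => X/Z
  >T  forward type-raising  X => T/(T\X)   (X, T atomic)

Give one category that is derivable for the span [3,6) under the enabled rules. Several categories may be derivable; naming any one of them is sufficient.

[0,7] S   >
  [0,3] S/N   >B
    [0,2] S/PP   >
      [0,1] "built" : (S/PP)/PP
      [1,2] "which" : PP
    [2,3] "the" : PP/N
  [3,7] N   >
    [3,6] N/(N\PP)   <
      [3,5] N   <
        [3,4] "here" : N\PP
        [4,5] "saw" : N\(N\PP)
      [5,6] "this" : (N/(N\PP))\N
    [6,7] "plan" : N\PP

N/(N\PP)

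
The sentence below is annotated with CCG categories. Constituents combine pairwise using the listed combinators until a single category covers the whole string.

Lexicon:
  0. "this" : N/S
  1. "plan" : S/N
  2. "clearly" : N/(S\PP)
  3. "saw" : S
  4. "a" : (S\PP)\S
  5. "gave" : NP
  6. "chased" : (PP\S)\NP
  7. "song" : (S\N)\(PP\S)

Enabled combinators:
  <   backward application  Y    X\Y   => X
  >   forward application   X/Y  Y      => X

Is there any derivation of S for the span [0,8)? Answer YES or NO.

[0,8] S   <
  [0,5] N   >
    [0,1] "this" : N/S
    [1,5] S   >
      [1,2] "plan" : S/N
      [2,5] N   >
        [2,3] "clearly" : N/(S\PP)
        [3,5] S\PP   <
          [3,4] "saw" : S
          [4,5] "a" : (S\PP)\S
  [5,8] S\N   <
    [5,7] PP\S   <
      [5,6] "gave" : NP
      [6,7] "chased" : (PP\S)\NP
    [7,8] "song" : (S\N)\(PP\S)

YES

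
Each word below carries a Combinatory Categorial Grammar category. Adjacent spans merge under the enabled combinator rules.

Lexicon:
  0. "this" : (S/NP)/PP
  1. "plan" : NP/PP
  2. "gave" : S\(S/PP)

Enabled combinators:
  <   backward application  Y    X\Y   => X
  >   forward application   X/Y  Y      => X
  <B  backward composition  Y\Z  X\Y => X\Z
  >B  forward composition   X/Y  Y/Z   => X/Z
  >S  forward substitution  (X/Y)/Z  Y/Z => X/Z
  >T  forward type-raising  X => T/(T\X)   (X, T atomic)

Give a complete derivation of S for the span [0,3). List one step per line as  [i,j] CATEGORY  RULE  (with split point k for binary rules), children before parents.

[0,1] (S/NP)/PP  lex  "this"
[1,2] NP/PP  lex  "plan"
[0,2] S/PP  >S  k=1
[2,3] S\(S/PP)  lex  "gave"
[0,3] S  <  k=2

[0,3] S   <
  [0,2] S/PP   >S
    [0,1] "this" : (S/NP)/PP
    [1,2] "plan" : NP/PP
  [2,3] "gave" : S\(S/PP)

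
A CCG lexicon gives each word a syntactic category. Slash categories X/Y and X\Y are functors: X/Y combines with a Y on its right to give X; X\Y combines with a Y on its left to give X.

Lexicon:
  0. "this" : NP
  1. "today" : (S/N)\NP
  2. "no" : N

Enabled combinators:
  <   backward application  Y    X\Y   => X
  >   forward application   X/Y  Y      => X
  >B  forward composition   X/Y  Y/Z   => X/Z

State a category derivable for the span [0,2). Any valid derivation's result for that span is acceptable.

[0,3] S   >
  [0,2] S/N   <
    [0,1] "this" : NP
    [1,2] "today" : (S/N)\NP
  [2,3] "no" : N

S/N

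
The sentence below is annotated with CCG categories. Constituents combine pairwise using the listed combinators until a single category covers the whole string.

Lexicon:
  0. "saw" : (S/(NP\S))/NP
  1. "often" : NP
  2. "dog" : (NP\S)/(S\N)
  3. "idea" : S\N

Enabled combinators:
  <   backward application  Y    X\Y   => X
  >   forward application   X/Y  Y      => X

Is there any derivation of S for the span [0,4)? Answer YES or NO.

YES

[0,4] S   >
  [0,2] S/(NP\S)   >
    [0,1] "saw" : (S/(NP\S))/NP
    [1,2] "often" : NP
  [2,4] NP\S   >
    [2,3] "dog" : (NP\S)/(S\N)
    [3,4] "idea" : S\N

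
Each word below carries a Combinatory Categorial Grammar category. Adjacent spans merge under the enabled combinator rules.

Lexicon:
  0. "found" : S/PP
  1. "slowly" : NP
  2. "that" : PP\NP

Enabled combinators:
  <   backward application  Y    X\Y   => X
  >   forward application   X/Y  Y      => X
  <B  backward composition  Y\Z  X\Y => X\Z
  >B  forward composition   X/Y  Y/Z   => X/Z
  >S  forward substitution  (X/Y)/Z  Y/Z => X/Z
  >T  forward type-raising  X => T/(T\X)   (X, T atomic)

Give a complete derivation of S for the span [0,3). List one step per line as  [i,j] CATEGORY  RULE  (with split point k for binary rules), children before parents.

[0,1] S/PP  lex  "found"
[1,2] NP  lex  "slowly"
[2,3] PP\NP  lex  "that"
[1,3] PP  <  k=2
[0,3] S  >  k=1

[0,3] S   >
  [0,1] "found" : S/PP
  [1,3] PP   <
    [1,2] "slowly" : NP
    [2,3] "that" : PP\NP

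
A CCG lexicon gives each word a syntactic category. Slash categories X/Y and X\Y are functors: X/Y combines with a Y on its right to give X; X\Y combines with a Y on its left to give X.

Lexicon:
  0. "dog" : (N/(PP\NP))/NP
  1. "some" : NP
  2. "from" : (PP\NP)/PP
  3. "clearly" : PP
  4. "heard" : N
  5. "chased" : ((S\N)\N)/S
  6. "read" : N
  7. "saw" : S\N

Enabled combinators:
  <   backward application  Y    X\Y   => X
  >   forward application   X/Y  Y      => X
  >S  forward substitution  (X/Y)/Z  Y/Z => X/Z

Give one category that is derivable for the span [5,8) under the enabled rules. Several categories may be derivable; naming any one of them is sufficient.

[0,8] S   <
  [0,4] N   >
    [0,2] N/(PP\NP)   >
      [0,1] "dog" : (N/(PP\NP))/NP
      [1,2] "some" : NP
    [2,4] PP\NP   >
      [2,3] "from" : (PP\NP)/PP
      [3,4] "clearly" : PP
  [4,8] S\N   <
    [4,5] "heard" : N
    [5,8] (S\N)\N   >
      [5,6] "chased" : ((S\N)\N)/S
      [6,8] S   <
        [6,7] "read" : N
        [7,8] "saw" : S\N

(S\N)\N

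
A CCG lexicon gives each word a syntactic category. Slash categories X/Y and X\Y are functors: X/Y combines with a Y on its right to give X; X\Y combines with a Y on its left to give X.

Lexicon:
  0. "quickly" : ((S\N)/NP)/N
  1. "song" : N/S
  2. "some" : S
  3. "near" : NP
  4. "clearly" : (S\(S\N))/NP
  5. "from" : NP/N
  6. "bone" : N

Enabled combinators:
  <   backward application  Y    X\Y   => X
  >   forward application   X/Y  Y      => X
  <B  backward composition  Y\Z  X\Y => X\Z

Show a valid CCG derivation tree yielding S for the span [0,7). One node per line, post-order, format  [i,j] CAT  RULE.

[0,1] ((S\N)/NP)/N  lex  "quickly"
[1,2] N/S  lex  "song"
[2,3] S  lex  "some"
[1,3] N  >  k=2
[0,3] (S\N)/NP  >  k=1
[3,4] NP  lex  "near"
[0,4] S\N  >  k=3
[4,5] (S\(S\N))/NP  lex  "clearly"
[5,6] NP/N  lex  "from"
[6,7] N  lex  "bone"
[5,7] NP  >  k=6
[4,7] S\(S\N)  >  k=5
[0,7] S  <  k=4

[0,7] S   <
  [0,4] S\N   >
    [0,3] (S\N)/NP   >
      [0,1] "quickly" : ((S\N)/NP)/N
      [1,3] N   >
        [1,2] "song" : N/S
        [2,3] "some" : S
    [3,4] "near" : NP
  [4,7] S\(S\N)   >
    [4,5] "clearly" : (S\(S\N))/NP
    [5,7] NP   >
      [5,6] "from" : NP/N
      [6,7] "bone" : N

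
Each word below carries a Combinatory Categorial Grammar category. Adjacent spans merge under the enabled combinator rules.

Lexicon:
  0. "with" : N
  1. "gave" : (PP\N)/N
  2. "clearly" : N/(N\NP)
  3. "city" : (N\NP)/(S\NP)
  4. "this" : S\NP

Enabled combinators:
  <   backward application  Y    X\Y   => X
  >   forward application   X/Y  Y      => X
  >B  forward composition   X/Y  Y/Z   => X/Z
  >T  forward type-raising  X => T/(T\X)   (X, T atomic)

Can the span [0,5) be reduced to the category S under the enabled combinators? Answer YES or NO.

NO

N (PP\N)/N N/(N\NP) (N\NP)/(S\NP) S\NP
CKY chart[0,5] = {N/(N\PP), NP/(NP\PP), PP, PP/(N\N), PP/(PP\PP), S/(S\PP)}; S ∉ chart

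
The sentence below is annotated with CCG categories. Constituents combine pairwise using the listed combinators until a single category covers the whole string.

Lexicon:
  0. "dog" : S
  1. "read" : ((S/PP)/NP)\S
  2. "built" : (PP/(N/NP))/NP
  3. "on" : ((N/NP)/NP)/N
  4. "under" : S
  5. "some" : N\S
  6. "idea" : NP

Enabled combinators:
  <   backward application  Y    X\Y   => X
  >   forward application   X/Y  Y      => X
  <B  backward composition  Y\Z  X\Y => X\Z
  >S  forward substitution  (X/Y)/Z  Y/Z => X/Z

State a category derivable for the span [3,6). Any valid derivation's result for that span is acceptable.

[0,7] S   >
  [0,6] S/NP   >S
    [0,2] (S/PP)/NP   <
      [0,1] "dog" : S
      [1,2] "read" : ((S/PP)/NP)\S
    [2,6] PP/NP   >S
      [2,3] "built" : (PP/(N/NP))/NP
      [3,6] (N/NP)/NP   >
        [3,4] "on" : ((N/NP)/NP)/N
        [4,6] N   <
          [4,5] "under" : S
          [5,6] "some" : N\S
  [6,7] "idea" : NP

(N/NP)/NP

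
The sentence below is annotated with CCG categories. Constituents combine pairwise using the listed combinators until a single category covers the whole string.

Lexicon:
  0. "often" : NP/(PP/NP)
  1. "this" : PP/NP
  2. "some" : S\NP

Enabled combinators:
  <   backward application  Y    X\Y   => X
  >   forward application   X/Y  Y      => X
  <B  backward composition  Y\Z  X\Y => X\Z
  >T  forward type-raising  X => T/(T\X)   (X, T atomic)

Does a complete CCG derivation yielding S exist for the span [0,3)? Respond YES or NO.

YES

[0,3] S   <
  [0,2] NP   >
    [0,1] "often" : NP/(PP/NP)
    [1,2] "this" : PP/NP
  [2,3] "some" : S\NP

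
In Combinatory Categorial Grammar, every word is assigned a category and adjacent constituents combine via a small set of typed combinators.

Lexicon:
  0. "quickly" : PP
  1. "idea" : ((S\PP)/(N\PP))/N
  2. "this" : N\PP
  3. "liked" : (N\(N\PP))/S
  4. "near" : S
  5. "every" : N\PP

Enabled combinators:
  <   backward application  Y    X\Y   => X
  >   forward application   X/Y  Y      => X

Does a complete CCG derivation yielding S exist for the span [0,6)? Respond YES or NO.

YES

[0,6] S   <
  [0,1] "quickly" : PP
  [1,6] S\PP   >
    [1,5] (S\PP)/(N\PP)   >
      [1,2] "idea" : ((S\PP)/(N\PP))/N
      [2,5] N   <
        [2,3] "this" : N\PP
        [3,5] N\(N\PP)   >
          [3,4] "liked" : (N\(N\PP))/S
          [4,5] "near" : S
    [5,6] "every" : N\PP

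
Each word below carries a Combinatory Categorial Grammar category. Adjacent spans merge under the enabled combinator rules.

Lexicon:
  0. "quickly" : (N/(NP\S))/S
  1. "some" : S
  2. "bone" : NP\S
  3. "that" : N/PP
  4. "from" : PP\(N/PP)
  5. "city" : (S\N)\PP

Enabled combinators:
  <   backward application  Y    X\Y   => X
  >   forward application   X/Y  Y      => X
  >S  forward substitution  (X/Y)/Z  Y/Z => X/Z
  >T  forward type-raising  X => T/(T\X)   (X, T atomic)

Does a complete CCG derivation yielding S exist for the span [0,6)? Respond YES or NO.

[0,6] S   <
  [0,3] N   >
    [0,2] N/(NP\S)   >
      [0,1] "quickly" : (N/(NP\S))/S
      [1,2] "some" : S
    [2,3] "bone" : NP\S
  [3,6] S\N   <
    [3,5] PP   <
      [3,4] "that" : N/PP
      [4,5] "from" : PP\(N/PP)
    [5,6] "city" : (S\N)\PP

YES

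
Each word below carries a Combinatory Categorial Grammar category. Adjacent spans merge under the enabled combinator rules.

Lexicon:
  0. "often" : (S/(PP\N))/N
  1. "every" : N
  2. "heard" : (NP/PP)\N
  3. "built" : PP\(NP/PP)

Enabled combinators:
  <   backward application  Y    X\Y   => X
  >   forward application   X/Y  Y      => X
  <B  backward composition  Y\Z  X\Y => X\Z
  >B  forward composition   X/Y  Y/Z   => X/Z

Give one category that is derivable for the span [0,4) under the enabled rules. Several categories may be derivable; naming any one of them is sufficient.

[0,4] S   >
  [0,2] S/(PP\N)   >
    [0,1] "often" : (S/(PP\N))/N
    [1,2] "every" : N
  [2,4] PP\N   <B
    [2,3] "heard" : (NP/PP)\N
    [3,4] "built" : PP\(NP/PP)

S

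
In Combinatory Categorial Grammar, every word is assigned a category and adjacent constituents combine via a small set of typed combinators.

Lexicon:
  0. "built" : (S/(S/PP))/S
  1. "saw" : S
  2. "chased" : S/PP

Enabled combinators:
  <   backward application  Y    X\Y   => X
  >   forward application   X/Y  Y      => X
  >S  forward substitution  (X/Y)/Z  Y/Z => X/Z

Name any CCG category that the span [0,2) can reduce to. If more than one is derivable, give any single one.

S/(S/PP)

[0,3] S   >
  [0,2] S/(S/PP)   >
    [0,1] "built" : (S/(S/PP))/S
    [1,2] "saw" : S
  [2,3] "chased" : S/PP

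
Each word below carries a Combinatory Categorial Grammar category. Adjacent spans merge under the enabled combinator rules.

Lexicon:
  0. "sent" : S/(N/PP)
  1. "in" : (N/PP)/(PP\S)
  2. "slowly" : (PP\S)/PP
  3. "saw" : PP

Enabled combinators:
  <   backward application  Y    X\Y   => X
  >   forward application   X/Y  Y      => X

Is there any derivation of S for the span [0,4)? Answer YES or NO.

[0,4] S   >
  [0,1] "sent" : S/(N/PP)
  [1,4] N/PP   >
    [1,2] "in" : (N/PP)/(PP\S)
    [2,4] PP\S   >
      [2,3] "slowly" : (PP\S)/PP
      [3,4] "saw" : PP

YES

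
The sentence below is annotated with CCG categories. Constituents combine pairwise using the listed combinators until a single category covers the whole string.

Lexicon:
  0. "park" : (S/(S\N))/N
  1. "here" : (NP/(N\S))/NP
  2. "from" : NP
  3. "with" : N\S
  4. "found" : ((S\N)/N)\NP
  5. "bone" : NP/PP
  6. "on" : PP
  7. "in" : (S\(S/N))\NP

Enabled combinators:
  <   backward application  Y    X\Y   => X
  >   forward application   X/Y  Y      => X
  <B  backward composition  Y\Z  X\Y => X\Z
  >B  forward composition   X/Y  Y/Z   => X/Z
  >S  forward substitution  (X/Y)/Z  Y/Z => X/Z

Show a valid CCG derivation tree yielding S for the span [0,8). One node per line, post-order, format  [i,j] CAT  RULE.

[0,8] S   <
  [0,5] S/N   >S
    [0,1] "park" : (S/(S\N))/N
    [1,5] (S\N)/N   <
      [1,4] NP   >
        [1,3] NP/(N\S)   >
          [1,2] "here" : (NP/(N\S))/NP
          [2,3] "from" : NP
        [3,4] "with" : N\S
      [4,5] "found" : ((S\N)/N)\NP
  [5,8] S\(S/N)   <
    [5,7] NP   >
      [5,6] "bone" : NP/PP
      [6,7] "on" : PP
    [7,8] "in" : (S\(S/N))\NP

[0,1] (S/(S\N))/N  lex  "park"
[1,2] (NP/(N\S))/NP  lex  "here"
[2,3] NP  lex  "from"
[1,3] NP/(N\S)  >  k=2
[3,4] N\S  lex  "with"
[1,4] NP  >  k=3
[4,5] ((S\N)/N)\NP  lex  "found"
[1,5] (S\N)/N  <  k=4
[0,5] S/N  >S  k=1
[5,6] NP/PP  lex  "bone"
[6,7] PP  lex  "on"
[5,7] NP  >  k=6
[7,8] (S\(S/N))\NP  lex  "in"
[5,8] S\(S/N)  <  k=7
[0,8] S  <  k=5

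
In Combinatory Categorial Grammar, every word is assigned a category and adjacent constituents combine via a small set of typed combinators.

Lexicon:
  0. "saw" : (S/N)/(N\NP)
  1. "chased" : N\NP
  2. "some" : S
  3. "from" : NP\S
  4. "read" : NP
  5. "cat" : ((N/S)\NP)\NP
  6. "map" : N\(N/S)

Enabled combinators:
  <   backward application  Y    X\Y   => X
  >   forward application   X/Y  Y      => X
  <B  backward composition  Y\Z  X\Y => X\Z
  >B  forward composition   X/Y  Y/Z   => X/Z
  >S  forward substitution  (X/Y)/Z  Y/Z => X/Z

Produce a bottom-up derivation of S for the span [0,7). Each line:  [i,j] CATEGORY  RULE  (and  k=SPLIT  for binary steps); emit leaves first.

[0,1] (S/N)/(N\NP)  lex  "saw"
[1,2] N\NP  lex  "chased"
[0,2] S/N  >  k=1
[2,3] S  lex  "some"
[3,4] NP\S  lex  "from"
[2,4] NP  <  k=3
[4,5] NP  lex  "read"
[5,6] ((N/S)\NP)\NP  lex  "cat"
[4,6] (N/S)\NP  <  k=5
[2,6] N/S  <  k=4
[6,7] N\(N/S)  lex  "map"
[2,7] N  <  k=6
[0,7] S  >  k=2

[0,7] S   >
  [0,2] S/N   >
    [0,1] "saw" : (S/N)/(N\NP)
    [1,2] "chased" : N\NP
  [2,7] N   <
    [2,6] N/S   <
      [2,4] NP   <
        [2,3] "some" : S
        [3,4] "from" : NP\S
      [4,6] (N/S)\NP   <
        [4,5] "read" : NP
        [5,6] "cat" : ((N/S)\NP)\NP
    [6,7] "map" : N\(N/S)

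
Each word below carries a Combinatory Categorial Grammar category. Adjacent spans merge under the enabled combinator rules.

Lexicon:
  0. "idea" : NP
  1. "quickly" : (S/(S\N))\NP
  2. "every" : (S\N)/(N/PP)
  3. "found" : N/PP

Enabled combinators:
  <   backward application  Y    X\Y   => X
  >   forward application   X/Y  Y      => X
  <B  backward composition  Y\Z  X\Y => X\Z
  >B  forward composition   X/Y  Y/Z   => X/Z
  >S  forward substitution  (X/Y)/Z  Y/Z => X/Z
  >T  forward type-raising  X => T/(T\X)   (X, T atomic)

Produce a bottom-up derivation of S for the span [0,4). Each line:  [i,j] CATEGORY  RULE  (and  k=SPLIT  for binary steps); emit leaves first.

[0,4] S   >
  [0,2] S/(S\N)   <
    [0,1] "idea" : NP
    [1,2] "quickly" : (S/(S\N))\NP
  [2,4] S\N   >
    [2,3] "every" : (S\N)/(N/PP)
    [3,4] "found" : N/PP

[0,1] NP  lex  "idea"
[1,2] (S/(S\N))\NP  lex  "quickly"
[0,2] S/(S\N)  <  k=1
[2,3] (S\N)/(N/PP)  lex  "every"
[3,4] N/PP  lex  "found"
[2,4] S\N  >  k=3
[0,4] S  >  k=2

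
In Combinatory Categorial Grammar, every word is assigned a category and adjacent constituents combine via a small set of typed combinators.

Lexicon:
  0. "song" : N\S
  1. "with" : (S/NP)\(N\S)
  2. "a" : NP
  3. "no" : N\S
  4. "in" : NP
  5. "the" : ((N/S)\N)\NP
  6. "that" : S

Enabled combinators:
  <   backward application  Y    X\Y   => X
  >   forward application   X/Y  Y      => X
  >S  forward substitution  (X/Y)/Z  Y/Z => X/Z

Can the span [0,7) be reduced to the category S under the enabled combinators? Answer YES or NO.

NO

N\S (S/NP)\(N\S) NP N\S NP ((N/S)\N)\NP S
CKY chart[0,7] = {N}; S ∉ chart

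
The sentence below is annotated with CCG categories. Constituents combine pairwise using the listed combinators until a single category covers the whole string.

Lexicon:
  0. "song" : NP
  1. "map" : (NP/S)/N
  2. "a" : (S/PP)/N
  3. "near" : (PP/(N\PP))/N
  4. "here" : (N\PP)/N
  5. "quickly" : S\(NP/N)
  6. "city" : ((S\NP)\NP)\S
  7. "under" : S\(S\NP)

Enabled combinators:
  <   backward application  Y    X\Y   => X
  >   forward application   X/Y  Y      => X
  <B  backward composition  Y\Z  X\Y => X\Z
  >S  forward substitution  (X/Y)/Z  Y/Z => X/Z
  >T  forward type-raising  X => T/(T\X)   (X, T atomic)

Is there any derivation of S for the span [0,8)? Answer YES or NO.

[0,8] S   <
  [0,7] S\NP   <
    [0,1] "song" : NP
    [1,7] (S\NP)\NP   <
      [1,6] S   <
        [1,5] NP/N   >S
          [1,2] "map" : (NP/S)/N
          [2,5] S/N   >S
            [2,3] "a" : (S/PP)/N
            [3,5] PP/N   >S
              [3,4] "near" : (PP/(N\PP))/N
              [4,5] "here" : (N\PP)/N
        [5,6] "quickly" : S\(NP/N)
      [6,7] "city" : ((S\NP)\NP)\S
  [7,8] "under" : S\(S\NP)

YES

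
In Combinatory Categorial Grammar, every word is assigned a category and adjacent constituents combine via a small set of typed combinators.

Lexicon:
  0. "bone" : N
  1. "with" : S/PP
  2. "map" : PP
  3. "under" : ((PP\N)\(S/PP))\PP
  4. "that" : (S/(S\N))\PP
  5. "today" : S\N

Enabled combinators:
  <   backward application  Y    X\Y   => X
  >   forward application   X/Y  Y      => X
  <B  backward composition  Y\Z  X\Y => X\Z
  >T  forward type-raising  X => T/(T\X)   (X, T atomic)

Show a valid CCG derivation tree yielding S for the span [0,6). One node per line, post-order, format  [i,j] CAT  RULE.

[0,1] N  lex  "bone"
[0,1] PP/(PP\N)  >T
[1,2] S/PP  lex  "with"
[2,3] PP  lex  "map"
[3,4] ((PP\N)\(S/PP))\PP  lex  "under"
[2,4] (PP\N)\(S/PP)  <  k=3
[1,4] PP\N  <  k=2
[0,4] PP  >  k=1
[4,5] (S/(S\N))\PP  lex  "that"
[0,5] S/(S\N)  <  k=4
[5,6] S\N  lex  "today"
[0,6] S  >  k=5

[0,6] S   >
  [0,5] S/(S\N)   <
    [0,4] PP   >
      [0,1] PP/(PP\N)   >T
        [0,1] "bone" : N
      [1,4] PP\N   <
        [1,2] "with" : S/PP
        [2,4] (PP\N)\(S/PP)   <
          [2,3] "map" : PP
          [3,4] "under" : ((PP\N)\(S/PP))\PP
    [4,5] "that" : (S/(S\N))\PP
  [5,6] "today" : S\N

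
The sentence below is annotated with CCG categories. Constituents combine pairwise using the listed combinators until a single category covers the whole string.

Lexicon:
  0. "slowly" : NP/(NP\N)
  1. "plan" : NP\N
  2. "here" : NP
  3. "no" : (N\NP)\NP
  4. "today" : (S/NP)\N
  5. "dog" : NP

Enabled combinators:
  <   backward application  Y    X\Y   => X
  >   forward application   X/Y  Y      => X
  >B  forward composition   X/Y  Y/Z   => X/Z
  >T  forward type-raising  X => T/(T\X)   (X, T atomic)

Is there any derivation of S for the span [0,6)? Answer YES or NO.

YES

[0,6] S   >
  [0,5] S/NP   <
    [0,4] N   <
      [0,2] NP   >
        [0,1] "slowly" : NP/(NP\N)
        [1,2] "plan" : NP\N
      [2,4] N\NP   <
        [2,3] "here" : NP
        [3,4] "no" : (N\NP)\NP
    [4,5] "today" : (S/NP)\N
  [5,6] "dog" : NP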